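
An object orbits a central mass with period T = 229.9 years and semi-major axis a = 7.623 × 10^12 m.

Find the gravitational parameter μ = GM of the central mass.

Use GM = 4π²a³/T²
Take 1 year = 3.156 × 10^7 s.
T = 229.9 years = 7.25564 × 10^9 s
a = 7.623 × 10^12 m
a³ = 4.42974 × 10^38 m³
T² = 5.26444 × 10^19 s²
GM = 4π² × (4.42974 × 10^38) / (5.26444 × 10^19) = 3.32189 × 10^20 m³/s²
GM ≈ 3.322 × 10^20 m³/s²

Final answer: GM = 3.322 × 10^20 m³/s²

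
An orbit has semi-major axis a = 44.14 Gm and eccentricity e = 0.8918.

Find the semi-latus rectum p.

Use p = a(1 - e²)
a = 44.14 Gm = 4.414 × 10^10 m
e = 0.8918,  e² = 0.795307,  1 − e² = 0.204693
p = a(1 − e²) = 4.414 × 10^10 m × 0.204693 = 9.03514 × 10^9 m ≈ 9.035 Gm

Final answer: p = 9.035 Gm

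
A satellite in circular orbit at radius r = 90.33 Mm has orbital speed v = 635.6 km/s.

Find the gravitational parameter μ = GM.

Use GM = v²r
r = 90.33 Mm = 9.033 × 10^7 m
v = 635.6 km/s = 635600 m/s
v² = 4.03987 × 10^11 m²/s²
GM = v²r = 4.03987 × 10^11 × 9.033 × 10^7 = 3.64922 × 10^19 m³/s²
GM ≈ 3.649 × 10^19 m³/s²

Final answer: GM = 3.649 × 10^19 m³/s²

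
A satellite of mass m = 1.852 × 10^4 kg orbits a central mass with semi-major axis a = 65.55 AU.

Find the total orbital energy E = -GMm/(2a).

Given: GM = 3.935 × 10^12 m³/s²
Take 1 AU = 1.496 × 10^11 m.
a = 65.55 AU = 9.80628 × 10^12 m
GM = 3.935 × 10^12 m³/s²
2a = 1.96126 × 10^13 m
GMm = 3.935 × 10^12 × 18520 = 7.28762 × 10^16 m³·kg/s²
E = −GMm/(2a) = -3715.79 J ≈ -3.716 kJ

Final answer: -3.716 kJ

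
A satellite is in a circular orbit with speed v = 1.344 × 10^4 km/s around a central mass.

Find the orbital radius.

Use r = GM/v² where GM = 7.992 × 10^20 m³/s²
v = 1.344 × 10^4 km/s = 1.344 × 10^7 m/s
GM = 7.992 × 10^20 m³/s²
v² = 1.80634 × 10^14 m²/s²
r = GM/v² = (7.992 × 10^20) / (1.80634 × 10^14) = 4.42443 × 10^6 m ≈ 4.424 Mm

Final answer: 4.424 Mm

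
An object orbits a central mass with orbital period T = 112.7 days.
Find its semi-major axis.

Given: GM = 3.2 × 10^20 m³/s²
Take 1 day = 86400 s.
T = 112.7 days = 9.73728 × 10^6 s
GM = 3.2 × 10^20 m³/s²
Kepler's third law: a³ = GM T² / (4π²)
T² = 9.48146 × 10^13 s²
a³ = (3.2 × 10^20) × (9.48146 × 10^13) / (4π²) = 7.68538 × 10^32 m³
a = (a³)^(1/3) = 9.15985 × 10^10 m ≈ 9.16 × 10^10 m

Final answer: 9.16 × 10^10 m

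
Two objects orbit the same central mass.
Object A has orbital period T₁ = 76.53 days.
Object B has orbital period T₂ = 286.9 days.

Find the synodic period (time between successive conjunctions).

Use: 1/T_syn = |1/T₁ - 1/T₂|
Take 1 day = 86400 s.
T₁ = 76.53 days = 6.61219 × 10^6 s
T₂ = 286.9 days = 2.47882 × 10^7 s
1/T₁ = 1.51236 × 10^-7 s⁻¹
1/T₂ = 4.03418 × 10^-8 s⁻¹
|1/T₁ − 1/T₂| = 1.10894 × 10^-7 s⁻¹
T_syn = 1 / |1/T₁ − 1/T₂| = 9.01763 × 10^6 s ≈ 104.4 days

Final answer: T_syn = 104.4 days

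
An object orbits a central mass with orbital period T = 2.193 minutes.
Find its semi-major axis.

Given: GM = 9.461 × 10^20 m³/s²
T = 2.193 minutes = 131.58 s
GM = 9.461 × 10^20 m³/s²
Kepler's third law: a³ = GM T² / (4π²)
T² = 17313.3 s²
a³ = (9.461 × 10^20) × 17313.3 / (4π²) = 4.14913 × 10^23 m³
a = (a³)^(1/3) = 7.45851 × 10^7 m ≈ 74.59 Mm

Final answer: 74.59 Mm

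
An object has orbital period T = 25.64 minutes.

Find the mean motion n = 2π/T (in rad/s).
T = 25.64 minutes = 1538.4 s
n = 2π / 1538.4 s = 0.00408423 rad/s ≈ 0.004084 rad/s

Final answer: n = 0.004084 rad/s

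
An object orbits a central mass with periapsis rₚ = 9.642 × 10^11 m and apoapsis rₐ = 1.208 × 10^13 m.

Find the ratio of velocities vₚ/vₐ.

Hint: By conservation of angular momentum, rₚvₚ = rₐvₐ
rₚ = 9.642 × 10^11 m
rₐ = 1.208 × 10^13 m
rₚvₚ = rₐvₐ  ⇒  vₚ/vₐ = rₐ/rₚ
vₚ/vₐ = (1.208 × 10^13) / (9.642 × 10^11) = 12.5285

Final answer: vₚ/vₐ = 12.53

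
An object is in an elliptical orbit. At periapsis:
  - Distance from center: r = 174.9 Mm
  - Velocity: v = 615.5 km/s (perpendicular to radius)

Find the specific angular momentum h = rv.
r = 174.9 Mm = 1.749 × 10^8 m
v = 615.5 km/s = 615500 m/s
h = rv = 1.749 × 10^8 × 615500 = 1.07651 × 10^14 m²/s ≈ 1.077 × 10^14 m²/s

Final answer: h = 1.077 × 10^14 m²/s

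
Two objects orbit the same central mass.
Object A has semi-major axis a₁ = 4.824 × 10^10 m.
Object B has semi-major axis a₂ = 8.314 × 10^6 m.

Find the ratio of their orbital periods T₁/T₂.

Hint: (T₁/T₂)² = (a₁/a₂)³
a₁ = 4.824 × 10^10 m
a₂ = 8.314 × 10^6 m
a₁/a₂ = 5802.26
T₁/T₂ = (a₁/a₂)^(3/2) = (5802.26)^1.5 = 441973

Final answer: T₁/T₂ = 4.42 × 10^5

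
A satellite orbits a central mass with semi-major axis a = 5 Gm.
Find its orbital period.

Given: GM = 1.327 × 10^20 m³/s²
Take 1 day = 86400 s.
a = 5 Gm = 5 × 10^9 m
GM = 1.327 × 10^20 m³/s²
a³ = 1.25 × 10^29 m³
T = 2π √(a³/GM) = 2π √((1.25 × 10^29) / (1.327 × 10^20)) = 2π × 30691.6 s
T = 192841 s ≈ 2.232 days

Final answer: 2.232 days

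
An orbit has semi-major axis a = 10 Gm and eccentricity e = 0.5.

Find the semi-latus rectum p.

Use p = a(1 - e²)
a = 10 Gm = 1 × 10^10 m
e = 0.5,  e² = 0.25,  1 − e² = 0.75
p = a(1 − e²) = 1 × 10^10 m × 0.75 = 7.5 × 10^9 m ≈ 7.5 Gm

Final answer: p = 7.5 Gm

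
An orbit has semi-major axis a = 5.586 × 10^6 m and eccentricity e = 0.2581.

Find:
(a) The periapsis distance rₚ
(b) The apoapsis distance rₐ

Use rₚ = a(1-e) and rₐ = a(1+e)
a = 5.586 × 10^6 m
e = 0.2581:  1 − e = 0.7419,  1 + e = 1.2581
(a) rₚ = a(1 − e) = 5.586 × 10^6 m × 0.7419 = 4.14425 × 10^6 m ≈ 4.144 × 10^6 m
(b) rₐ = a(1 + e) = 5.586 × 10^6 m × 1.2581 = 7.02775 × 10^6 m ≈ 7.028 × 10^6 m

Final answer:
(a) rₚ = 4.144 × 10^6 m
(b) rₐ = 7.028 × 10^6 m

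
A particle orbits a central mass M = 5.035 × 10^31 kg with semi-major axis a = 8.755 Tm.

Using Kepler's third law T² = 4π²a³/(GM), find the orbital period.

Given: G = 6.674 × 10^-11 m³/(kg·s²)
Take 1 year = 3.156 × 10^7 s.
M = 5.035 × 10^31 kg
GM = G × M = 6.674 × 10^-11 × 5.035 × 10^31 = 3.36036 × 10^21 m³/s²
a = 8.755 Tm = 8.755 × 10^12 m
a³ = 6.71071 × 10^38 m³
T = 2π √(a³/GM) = 2π √((6.71071 × 10^38) / (3.36036 × 10^21)) = 2π × 4.4688 × 10^8 s
T = 2.80783 × 10^9 s ≈ 88.97 years

Final answer: 88.97 years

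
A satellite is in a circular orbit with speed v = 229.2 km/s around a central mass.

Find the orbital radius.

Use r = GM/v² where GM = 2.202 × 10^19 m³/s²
v = 229.2 km/s = 229200 m/s
GM = 2.202 × 10^19 m³/s²
v² = 5.25326 × 10^10 m²/s²
r = GM/v² = (2.202 × 10^19) / (5.25326 × 10^10) = 4.19168 × 10^8 m ≈ 419.2 Mm

Final answer: 419.2 Mm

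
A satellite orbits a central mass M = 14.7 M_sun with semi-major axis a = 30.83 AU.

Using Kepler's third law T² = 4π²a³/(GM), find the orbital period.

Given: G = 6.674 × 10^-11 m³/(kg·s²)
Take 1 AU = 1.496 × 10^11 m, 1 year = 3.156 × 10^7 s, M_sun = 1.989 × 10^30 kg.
M = 14.7 M_sun = 2.92383 × 10^31 kg
GM = G × M = 6.674 × 10^-11 × 2.92383 × 10^31 = 1.95136 × 10^21 m³/s²
a = 30.83 AU = 4.61217 × 10^12 m
a³ = 9.81105 × 10^37 m³
T = 2π √(a³/GM) = 2π √((9.81105 × 10^37) / (1.95136 × 10^21)) = 2π × 2.24227 × 10^8 s
T = 1.40886 × 10^9 s ≈ 44.64 years

Final answer: 44.64 years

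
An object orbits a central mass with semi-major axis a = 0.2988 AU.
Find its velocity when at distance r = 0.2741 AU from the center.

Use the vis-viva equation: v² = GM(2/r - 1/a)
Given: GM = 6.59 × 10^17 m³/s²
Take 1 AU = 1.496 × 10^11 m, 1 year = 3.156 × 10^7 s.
a = 0.2988 AU = 4.47005 × 10^10 m
r = 0.2741 AU = 4.10054 × 10^10 m
GM = 6.59 × 10^17 m³/s²
2/r − 1/a = 4.87741 × 10^-11 − 2.23711 × 10^-11 = 2.6403 × 10^-11 m⁻¹
v² = GM (2/r − 1/a) = 1.73996 × 10^7 m²/s²
v = 4171.28 m/s ≈ 0.88 AU/year

Final answer: 0.88 AU/year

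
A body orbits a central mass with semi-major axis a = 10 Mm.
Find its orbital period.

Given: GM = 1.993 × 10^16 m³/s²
a = 10 Mm = 1 × 10^7 m
GM = 1.993 × 10^16 m³/s²
a³ = 1 × 10^21 m³
T = 2π √(a³/GM) = 2π √((1 × 10^21) / (1.993 × 10^16)) = 2π × 223.999 s
T = 1407.43 s ≈ 23.46 minutes

Final answer: 23.46 minutes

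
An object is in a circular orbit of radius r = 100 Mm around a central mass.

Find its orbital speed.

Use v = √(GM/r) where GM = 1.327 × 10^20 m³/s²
r = 100 Mm = 1 × 10^8 m
GM = 1.327 × 10^20 m³/s²
GM/r = (1.327 × 10^20) / (1 × 10^8) = 1.327 × 10^12 m²/s²
v = √(GM/r) = 1.15195 × 10^6 m/s ≈ 1152 km/s

Final answer: 1152 km/s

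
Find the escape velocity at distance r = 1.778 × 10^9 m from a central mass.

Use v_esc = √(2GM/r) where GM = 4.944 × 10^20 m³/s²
r = 1.778 × 10^9 m
GM = 4.944 × 10^20 m³/s²
2GM/r = 2 × (4.944 × 10^20) / (1.778 × 10^9) = 5.5613 × 10^11 m²/s²
v_esc = √(2GM/r) = 745742 m/s ≈ 745.7 km/s

Final answer: 745.7 km/s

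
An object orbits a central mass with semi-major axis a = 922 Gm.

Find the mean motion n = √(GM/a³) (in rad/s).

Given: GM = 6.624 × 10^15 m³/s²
a = 922 Gm = 9.22 × 10^11 m
GM = 6.624 × 10^15 m³/s²
a³ = 7.83777 × 10^35 m³
GM/a³ = (6.624 × 10^15) / (7.83777 × 10^35) = 8.45138 × 10^-21 s⁻²
n = √(GM/a³) = 9.19314 × 10^-11 rad/s ≈ 9.193 × 10^-11 rad/s

Final answer: n = 9.193 × 10^-11 rad/s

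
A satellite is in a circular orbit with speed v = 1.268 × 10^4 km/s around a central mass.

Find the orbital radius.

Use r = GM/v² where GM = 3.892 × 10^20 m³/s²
v = 1.268 × 10^4 km/s = 1.268 × 10^7 m/s
GM = 3.892 × 10^20 m³/s²
v² = 1.60782 × 10^14 m²/s²
r = GM/v² = (3.892 × 10^20) / (1.60782 × 10^14) = 2.42066 × 10^6 m ≈ 2.421 Mm

Final answer: 2.421 Mm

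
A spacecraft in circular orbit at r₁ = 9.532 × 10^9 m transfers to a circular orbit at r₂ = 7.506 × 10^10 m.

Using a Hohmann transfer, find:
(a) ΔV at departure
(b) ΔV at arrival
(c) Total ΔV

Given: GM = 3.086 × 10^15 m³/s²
r₁ = 9.532 × 10^9 m
r₂ = 7.506 × 10^10 m
GM = 3.086 × 10^15 m³/s²
Transfer ellipse: a_t = (r₁ + r₂)/2 = 4.2296 × 10^10 m
Circular speed at r₁: v₁ = √(GM/r₁) = 568.992 m/s
Transfer speed at r₁ (periapsis): v₁ₜ = √(GM(2/r₁ − 1/a_t)) = 757.985 m/s
(a) ΔV₁ = v₁ₜ − v₁ = 188.993 m/s ≈ 189 m/s
Circular speed at r₂: v₂ = √(GM/r₂) = 202.765 m/s
Transfer speed at r₂ (apoapsis): v₂ₜ = √(GM(2/r₂ − 1/a_t)) = 96.2578 m/s
(b) ΔV₂ = v₂ − v₂ₜ = 106.507 m/s ≈ 106.5 m/s
(c) ΔV_total = ΔV₁ + ΔV₂ = 295.501 m/s ≈ 295.5 m/s

Final answer:
(a) ΔV₁ = 189 m/s
(b) ΔV₂ = 106.5 m/s
(c) ΔV_total = 295.5 m/s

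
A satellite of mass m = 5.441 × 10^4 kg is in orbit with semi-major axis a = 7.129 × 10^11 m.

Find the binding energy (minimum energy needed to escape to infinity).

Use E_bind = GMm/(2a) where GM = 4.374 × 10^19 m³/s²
a = 7.129 × 10^11 m
GM = 4.374 × 10^19 m³/s²
m = 5.441 × 10^4 kg
GMm = 4.374 × 10^19 × 54410 = 2.37989 × 10^24 m³·kg/s²
2a = 1.4258 × 10^12 m
E_bind = GMm/(2a) = 1.66916 × 10^12 J ≈ 1.669 TJ

Final answer: 1.669 TJ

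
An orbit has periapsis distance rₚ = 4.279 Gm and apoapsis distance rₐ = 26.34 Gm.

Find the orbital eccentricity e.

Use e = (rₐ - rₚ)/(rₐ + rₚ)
rₚ = 4.279 Gm = 4.279 × 10^9 m
rₐ = 26.34 Gm = 2.634 × 10^10 m
rₐ − rₚ = 2.2061 × 10^10 m
rₐ + rₚ = 3.0619 × 10^10 m
e = (rₐ − rₚ)/(rₐ + rₚ) = 0.7205

Final answer: e = 0.7205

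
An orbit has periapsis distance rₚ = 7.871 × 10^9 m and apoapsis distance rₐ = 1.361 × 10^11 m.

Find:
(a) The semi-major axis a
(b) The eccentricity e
rₚ = 7.871 × 10^9 m
rₐ = 1.361 × 10^11 m
(a) a = (rₚ + rₐ)/2 = 7.19855 × 10^10 m ≈ 7.199 × 10^10 m
(b) e = (rₐ − rₚ)/(rₐ + rₚ) = (1.28229 × 10^11) / (1.43971 × 10^11) = 0.890659

Final answer:
(a) a = 7.199 × 10^10 m
(b) e = 0.8907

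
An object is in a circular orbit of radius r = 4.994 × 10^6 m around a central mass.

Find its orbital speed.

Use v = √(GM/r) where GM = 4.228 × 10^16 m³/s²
r = 4.994 × 10^6 m
GM = 4.228 × 10^16 m³/s²
GM/r = (4.228 × 10^16) / (4.994 × 10^6) = 8.46616 × 10^9 m²/s²
v = √(GM/r) = 92011.7 m/s ≈ 92.01 km/s

Final answer: 92.01 km/s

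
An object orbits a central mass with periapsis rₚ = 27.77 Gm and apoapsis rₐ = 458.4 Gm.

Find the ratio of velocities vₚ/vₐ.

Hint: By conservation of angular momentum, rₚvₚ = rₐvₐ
rₚ = 27.77 Gm = 2.777 × 10^10 m
rₐ = 458.4 Gm = 4.584 × 10^11 m
rₚvₚ = rₐvₐ  ⇒  vₚ/vₐ = rₐ/rₚ
vₚ/vₐ = (4.584 × 10^11) / (2.777 × 10^10) = 16.507

Final answer: vₚ/vₐ = 16.51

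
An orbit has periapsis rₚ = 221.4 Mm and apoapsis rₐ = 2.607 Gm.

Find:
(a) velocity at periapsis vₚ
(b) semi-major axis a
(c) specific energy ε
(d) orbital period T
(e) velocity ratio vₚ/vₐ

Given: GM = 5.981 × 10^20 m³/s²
rₚ = 221.4 Mm = 2.214 × 10^8 m
rₐ = 2.607 Gm = 2.607 × 10^9 m
GM = 5.981 × 10^20 m³/s²
a = (rₚ + rₐ)/2 = 1.4142 × 10^9 m
e = (rₐ − rₚ)/(rₐ + rₚ) = (2.3856 × 10^9) / (2.8284 × 10^9) = 0.843445
(a) vₚ² = GM (2/rₚ − 1/a) = 5.981 × 10^20 × (9.03342 × 10^-9 − 7.07114 × 10^-10) = 4.97997 × 10^12 m²/s²;  vₚ = 2.23158 × 10^6 m/s ≈ 2232 km/s
(b) a = 1.4142 × 10^9 m ≈ 1.414 Gm
(c) 2a = 2.8284 × 10^9 m;  ε = −GM/(2a) = -2.11462 × 10^11 J/kg ≈ -211.5 GJ/kg
(d) a³ = 2.82835 × 10^27 m³;  T = 2π √(a³/GM) = 2π × 2174.6 s = 13663.4 s ≈ 3.795 hours
(e) vₚ/vₐ = rₐ/rₚ (angular momentum) = (2.607 × 10^9) / (2.214 × 10^8) = 11.7751 ≈ 11.78

Final answer:
(a) velocity at periapsis vₚ = 2232 km/s
(b) semi-major axis a = 1.414 Gm
(c) specific energy ε = -211.5 GJ/kg
(d) orbital period T = 3.795 hours
(e) velocity ratio vₚ/vₐ = 11.78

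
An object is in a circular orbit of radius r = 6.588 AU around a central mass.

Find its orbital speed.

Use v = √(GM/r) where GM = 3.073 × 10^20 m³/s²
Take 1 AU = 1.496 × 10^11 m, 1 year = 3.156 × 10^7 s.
r = 6.588 AU = 9.85565 × 10^11 m
GM = 3.073 × 10^20 m³/s²
GM/r = (3.073 × 10^20) / (9.85565 × 10^11) = 3.11801 × 10^8 m²/s²
v = √(GM/r) = 17657.9 m/s ≈ 3.725 AU/year

Final answer: 3.725 AU/year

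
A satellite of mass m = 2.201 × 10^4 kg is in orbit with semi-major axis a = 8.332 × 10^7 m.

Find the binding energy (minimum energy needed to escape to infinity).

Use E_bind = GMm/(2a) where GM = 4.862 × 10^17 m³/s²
a = 8.332 × 10^7 m
GM = 4.862 × 10^17 m³/s²
m = 2.201 × 10^4 kg
GMm = 4.862 × 10^17 × 22010 = 1.07013 × 10^22 m³·kg/s²
2a = 1.6664 × 10^8 m
E_bind = GMm/(2a) = 6.42178 × 10^13 J ≈ 64.22 TJ

Final answer: 64.22 TJ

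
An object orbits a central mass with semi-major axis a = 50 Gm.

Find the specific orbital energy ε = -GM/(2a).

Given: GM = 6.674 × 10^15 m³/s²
a = 50 Gm = 5 × 10^10 m
GM = 6.674 × 10^15 m³/s²
2a = 1 × 10^11 m
ε = −GM/(2a) = -66740 J/kg ≈ -66.74 kJ/kg

Final answer: -66.74 kJ/kg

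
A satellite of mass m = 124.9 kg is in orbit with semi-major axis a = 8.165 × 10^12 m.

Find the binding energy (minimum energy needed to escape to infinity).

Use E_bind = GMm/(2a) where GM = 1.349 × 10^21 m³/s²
a = 8.165 × 10^12 m
GM = 1.349 × 10^21 m³/s²
m = 124.9 kg
GMm = 1.349 × 10^21 × 124.9 = 1.6849 × 10^23 m³·kg/s²
2a = 1.633 × 10^13 m
E_bind = GMm/(2a) = 1.03178 × 10^10 J ≈ 10.32 GJ

Final answer: 10.32 GJ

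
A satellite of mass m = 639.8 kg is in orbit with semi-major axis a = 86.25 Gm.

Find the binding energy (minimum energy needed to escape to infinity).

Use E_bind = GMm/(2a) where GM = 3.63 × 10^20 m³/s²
a = 86.25 Gm = 8.625 × 10^10 m
GM = 3.63 × 10^20 m³/s²
m = 639.8 kg
GMm = 3.63 × 10^20 × 639.8 = 2.32247 × 10^23 m³·kg/s²
2a = 1.725 × 10^11 m
E_bind = GMm/(2a) = 1.34636 × 10^12 J ≈ 1.346 TJ

Final answer: 1.346 TJ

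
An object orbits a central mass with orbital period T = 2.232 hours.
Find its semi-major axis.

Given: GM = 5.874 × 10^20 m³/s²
T = 2.232 hours = 8035.2 s
GM = 5.874 × 10^20 m³/s²
Kepler's third law: a³ = GM T² / (4π²)
T² = 6.45644 × 10^7 s²
a³ = (5.874 × 10^20) × (6.45644 × 10^7) / (4π²) = 9.60655 × 10^26 m³
a = (a³)^(1/3) = 9.86709 × 10^8 m ≈ 986.7 Mm

Final answer: 986.7 Mm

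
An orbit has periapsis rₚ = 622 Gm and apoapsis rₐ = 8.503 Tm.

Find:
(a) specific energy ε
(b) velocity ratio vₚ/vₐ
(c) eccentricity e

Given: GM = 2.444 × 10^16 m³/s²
rₚ = 622 Gm = 6.22 × 10^11 m
rₐ = 8.503 Tm = 8.503 × 10^12 m
GM = 2.444 × 10^16 m³/s²
a = (rₚ + rₐ)/2 = 4.5625 × 10^12 m
e = (rₐ − rₚ)/(rₐ + rₚ) = (7.881 × 10^12) / (9.125 × 10^12) = 0.863671
(a) 2a = 9.125 × 10^12 m;  ε = −GM/(2a) = -2678.36 J/kg ≈ -2.678 kJ/kg
(b) vₚ/vₐ = rₐ/rₚ (angular momentum) = (8.503 × 10^12) / (6.22 × 10^11) = 13.6704 ≈ 13.67
(c) e = 0.863671 ≈ 0.8637

Final answer:
(a) specific energy ε = -2.678 kJ/kg
(b) velocity ratio vₚ/vₐ = 13.67
(c) eccentricity e = 0.8637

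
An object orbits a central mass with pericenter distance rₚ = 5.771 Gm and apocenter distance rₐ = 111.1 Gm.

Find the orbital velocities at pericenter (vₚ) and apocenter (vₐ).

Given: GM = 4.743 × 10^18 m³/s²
rₚ = 5.771 Gm = 5.771 × 10^9 m
rₐ = 111.1 Gm = 1.111 × 10^11 m
GM = 4.743 × 10^18 m³/s²
a = (rₚ + rₐ)/2 = 5.84355 × 10^10 m
Vis-viva: v² = GM (2/r − 1/a)
vₚ² = 4.743 × 10^18 × (3.4656 × 10^-10 − 1.71129 × 10^-11) = 1.56257 × 10^9 m²/s²
vₚ = 39529.3 m/s ≈ 39.53 km/s
vₐ² = 4.743 × 10^18 × (1.80018 × 10^-11 − 1.71129 × 10^-11) = 4.21612 × 10^6 m²/s²
vₐ = 2053.32 m/s ≈ 2.053 km/s

Final answer: vₚ = 39.53 km/s, vₐ = 2.053 km/s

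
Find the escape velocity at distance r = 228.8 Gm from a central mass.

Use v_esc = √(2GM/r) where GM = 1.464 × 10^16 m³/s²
r = 228.8 Gm = 2.288 × 10^11 m
GM = 1.464 × 10^16 m³/s²
2GM/r = 2 × (1.464 × 10^16) / (2.288 × 10^11) = 127972 m²/s²
v_esc = √(2GM/r) = 357.732 m/s ≈ 357.7 m/s

Final answer: 357.7 m/s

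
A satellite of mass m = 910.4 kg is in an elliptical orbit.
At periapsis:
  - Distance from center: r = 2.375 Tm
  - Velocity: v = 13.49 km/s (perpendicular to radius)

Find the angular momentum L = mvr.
r = 2.375 Tm = 2.375 × 10^12 m
v = 13.49 km/s = 13490 m/s
vr = 13490 × 2.375 × 10^12 = 3.20388 × 10^16 m²/s
L = m × vr = 910.4 × 3.20388 × 10^16 = 2.91681 × 10^19 kg·m²/s ≈ 2.917 × 10^19 kg·m²/s

Final answer: L = 2.917 × 10^19 kg·m²/s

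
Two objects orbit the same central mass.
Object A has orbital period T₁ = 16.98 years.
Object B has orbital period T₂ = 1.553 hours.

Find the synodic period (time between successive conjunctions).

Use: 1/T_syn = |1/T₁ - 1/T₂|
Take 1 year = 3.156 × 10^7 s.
T₁ = 16.98 years = 5.35889 × 10^8 s
T₂ = 1.553 hours = 5590.8 s
1/T₁ = 1.86606 × 10^-9 s⁻¹
1/T₂ = 0.000178865 s⁻¹
|1/T₁ − 1/T₂| = 0.000178863 s⁻¹
T_syn = 1 / |1/T₁ − 1/T₂| = 5590.86 s ≈ 1.553 hours

Final answer: T_syn = 1.553 hours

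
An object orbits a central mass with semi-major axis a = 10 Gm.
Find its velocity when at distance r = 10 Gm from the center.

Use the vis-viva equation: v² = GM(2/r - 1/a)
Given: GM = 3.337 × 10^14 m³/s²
a = 10 Gm = 1 × 10^10 m
r = 10 Gm = 1 × 10^10 m
GM = 3.337 × 10^14 m³/s²
2/r − 1/a = 2 × 10^-10 − 1 × 10^-10 = 1 × 10^-10 m⁻¹
v² = GM (2/r − 1/a) = 33370 m²/s²
v = 182.675 m/s ≈ 182.7 m/s

Final answer: 182.7 m/s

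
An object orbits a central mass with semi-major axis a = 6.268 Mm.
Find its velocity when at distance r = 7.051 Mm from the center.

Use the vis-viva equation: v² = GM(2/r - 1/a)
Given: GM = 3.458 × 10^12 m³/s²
a = 6.268 Mm = 6.268 × 10^6 m
r = 7.051 Mm = 7.051 × 10^6 m
GM = 3.458 × 10^12 m³/s²
2/r − 1/a = 2.83648 × 10^-7 − 1.59541 × 10^-7 = 1.24107 × 10^-7 m⁻¹
v² = GM (2/r − 1/a) = 429163 m²/s²
v = 655.105 m/s ≈ 655.1 m/s

Final answer: 655.1 m/s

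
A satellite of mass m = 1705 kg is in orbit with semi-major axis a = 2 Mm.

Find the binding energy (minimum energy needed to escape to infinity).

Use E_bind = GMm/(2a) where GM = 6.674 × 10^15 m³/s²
a = 2 Mm = 2 × 10^6 m
GM = 6.674 × 10^15 m³/s²
m = 1705 kg
GMm = 6.674 × 10^15 × 1705 = 1.13792 × 10^19 m³·kg/s²
2a = 4 × 10^6 m
E_bind = GMm/(2a) = 2.84479 × 10^12 J ≈ 2.845 TJ

Final answer: 2.845 TJ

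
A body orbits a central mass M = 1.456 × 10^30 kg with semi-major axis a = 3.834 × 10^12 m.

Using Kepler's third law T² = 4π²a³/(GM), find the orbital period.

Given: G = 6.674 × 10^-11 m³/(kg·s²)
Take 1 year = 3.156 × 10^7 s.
M = 1.456 × 10^30 kg
GM = G × M = 6.674 × 10^-11 × 1.456 × 10^30 = 9.71734 × 10^19 m³/s²
a = 3.834 × 10^12 m
a³ = 5.63581 × 10^37 m³
T = 2π √(a³/GM) = 2π √((5.63581 × 10^37) / (9.71734 × 10^19)) = 2π × 7.6156 × 10^8 s
T = 4.78503 × 10^9 s ≈ 151.6 years

Final answer: 151.6 years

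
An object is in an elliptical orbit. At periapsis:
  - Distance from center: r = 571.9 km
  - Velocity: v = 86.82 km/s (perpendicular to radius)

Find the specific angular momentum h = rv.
r = 571.9 km = 571900 m
v = 86.82 km/s = 86820 m/s
h = rv = 571900 × 86820 = 4.96524 × 10^10 m²/s ≈ 4.965 × 10^10 m²/s

Final answer: h = 4.965 × 10^10 m²/s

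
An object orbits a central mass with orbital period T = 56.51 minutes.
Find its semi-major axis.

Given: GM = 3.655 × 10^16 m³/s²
T = 56.51 minutes = 3390.6 s
GM = 3.655 × 10^16 m³/s²
Kepler's third law: a³ = GM T² / (4π²)
T² = 1.14962 × 10^7 s²
a³ = (3.655 × 10^16) × (1.14962 × 10^7) / (4π²) = 1.06434 × 10^22 m³
a = (a³)^(1/3) = 2.19968 × 10^7 m ≈ 22 Mm

Final answer: 22 Mm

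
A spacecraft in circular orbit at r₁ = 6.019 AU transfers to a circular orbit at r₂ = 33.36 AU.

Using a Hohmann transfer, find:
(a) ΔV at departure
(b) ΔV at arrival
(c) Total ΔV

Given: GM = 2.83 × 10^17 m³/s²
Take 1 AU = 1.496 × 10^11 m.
r₁ = 6.019 AU = 9.00442 × 10^11 m
r₂ = 33.36 AU = 4.99066 × 10^12 m
GM = 2.83 × 10^17 m³/s²
Transfer ellipse: a_t = (r₁ + r₂)/2 = 2.94555 × 10^12 m
Circular speed at r₁: v₁ = √(GM/r₁) = 560.616 m/s
Transfer speed at r₁ (periapsis): v₁ₜ = √(GM(2/r₁ − 1/a_t)) = 729.728 m/s
(a) ΔV₁ = v₁ₜ − v₁ = 169.112 m/s ≈ 169.1 m/s
Circular speed at r₂: v₂ = √(GM/r₂) = 238.13 m/s
Transfer speed at r₂ (apoapsis): v₂ₜ = √(GM(2/r₂ − 1/a_t)) = 131.662 m/s
(b) ΔV₂ = v₂ − v₂ₜ = 106.469 m/s ≈ 106.5 m/s
(c) ΔV_total = ΔV₁ + ΔV₂ = 275.581 m/s ≈ 275.6 m/s

Final answer:
(a) ΔV₁ = 169.1 m/s
(b) ΔV₂ = 106.5 m/s
(c) ΔV_total = 275.6 m/s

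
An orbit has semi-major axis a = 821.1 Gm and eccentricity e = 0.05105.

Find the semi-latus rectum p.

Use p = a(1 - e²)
a = 821.1 Gm = 8.211 × 10^11 m
e = 0.05105,  e² = 0.0026061,  1 − e² = 0.997394
p = a(1 − e²) = 8.211 × 10^11 m × 0.997394 = 8.1896 × 10^11 m ≈ 819 Gm

Final answer: p = 819 Gm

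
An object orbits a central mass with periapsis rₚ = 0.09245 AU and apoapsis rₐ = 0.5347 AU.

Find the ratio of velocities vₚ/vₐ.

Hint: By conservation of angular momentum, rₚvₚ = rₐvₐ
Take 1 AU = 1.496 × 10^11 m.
rₚ = 0.09245 AU = 1.38305 × 10^10 m
rₐ = 0.5347 AU = 7.99911 × 10^10 m
rₚvₚ = rₐvₐ  ⇒  vₚ/vₐ = rₐ/rₚ
vₚ/vₐ = (7.99911 × 10^10) / (1.38305 × 10^10) = 5.78367

Final answer: vₚ/vₐ = 5.784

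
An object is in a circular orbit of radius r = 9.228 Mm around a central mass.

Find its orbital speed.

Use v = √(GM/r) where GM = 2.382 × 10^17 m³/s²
r = 9.228 Mm = 9.228 × 10^6 m
GM = 2.382 × 10^17 m³/s²
GM/r = (2.382 × 10^17) / (9.228 × 10^6) = 2.58127 × 10^10 m²/s²
v = √(GM/r) = 160663 m/s ≈ 160.7 km/s

Final answer: 160.7 km/s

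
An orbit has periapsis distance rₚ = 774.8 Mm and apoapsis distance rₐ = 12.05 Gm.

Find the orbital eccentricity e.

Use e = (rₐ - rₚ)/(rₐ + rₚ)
rₚ = 774.8 Mm = 7.748 × 10^8 m
rₐ = 12.05 Gm = 1.205 × 10^10 m
rₐ − rₚ = 1.12752 × 10^10 m
rₐ + rₚ = 1.28248 × 10^10 m
e = (rₐ − rₚ)/(rₐ + rₚ) = 0.879172

Final answer: e = 0.8792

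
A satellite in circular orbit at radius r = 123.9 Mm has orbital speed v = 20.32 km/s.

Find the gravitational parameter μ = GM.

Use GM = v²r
r = 123.9 Mm = 1.239 × 10^8 m
v = 20.32 km/s = 20320 m/s
v² = 4.12902 × 10^8 m²/s²
GM = v²r = 4.12902 × 10^8 × 1.239 × 10^8 = 5.11586 × 10^16 m³/s²
GM ≈ 5.116 × 10^16 m³/s²

Final answer: GM = 5.116 × 10^16 m³/s²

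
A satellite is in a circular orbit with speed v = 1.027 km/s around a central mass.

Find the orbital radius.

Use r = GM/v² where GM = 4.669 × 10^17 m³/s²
v = 1.027 km/s = 1027 m/s
GM = 4.669 × 10^17 m³/s²
v² = 1.05473 × 10^6 m²/s²
r = GM/v² = (4.669 × 10^17) / (1.05473 × 10^6) = 4.42673 × 10^11 m ≈ 4.427 × 10^11 m

Final answer: 4.427 × 10^11 m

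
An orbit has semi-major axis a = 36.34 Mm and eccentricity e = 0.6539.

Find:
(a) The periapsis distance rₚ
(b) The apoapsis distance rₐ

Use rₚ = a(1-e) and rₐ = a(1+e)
a = 36.34 Mm = 3.634 × 10^7 m
e = 0.6539:  1 − e = 0.3461,  1 + e = 1.6539
(a) rₚ = a(1 − e) = 3.634 × 10^7 m × 0.3461 = 1.25773 × 10^7 m ≈ 12.58 Mm
(b) rₐ = a(1 + e) = 3.634 × 10^7 m × 1.6539 = 6.01027 × 10^7 m ≈ 60.1 Mm

Final answer:
(a) rₚ = 12.58 Mm
(b) rₐ = 60.1 Mm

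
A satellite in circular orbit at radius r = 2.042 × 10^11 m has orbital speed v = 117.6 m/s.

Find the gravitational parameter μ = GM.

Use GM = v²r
r = 2.042 × 10^11 m
v = 117.6 m/s
v² = 13829.8 m²/s²
GM = v²r = 13829.8 × 2.042 × 10^11 = 2.82404 × 10^15 m³/s²
GM ≈ 2.824 × 10^15 m³/s²

Final answer: GM = 2.824 × 10^15 m³/s²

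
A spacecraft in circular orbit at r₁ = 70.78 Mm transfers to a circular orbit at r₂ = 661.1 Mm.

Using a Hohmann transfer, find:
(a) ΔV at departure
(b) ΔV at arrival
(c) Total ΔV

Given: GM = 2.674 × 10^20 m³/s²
r₁ = 70.78 Mm = 7.078 × 10^7 m
r₂ = 661.1 Mm = 6.611 × 10^8 m
GM = 2.674 × 10^20 m³/s²
Transfer ellipse: a_t = (r₁ + r₂)/2 = 3.6594 × 10^8 m
Circular speed at r₁: v₁ = √(GM/r₁) = 1.94368 × 10^6 m/s
Transfer speed at r₁ (periapsis): v₁ₜ = √(GM(2/r₁ − 1/a_t)) = 2.61249 × 10^6 m/s
(a) ΔV₁ = v₁ₜ − v₁ = 668804 m/s ≈ 668.8 km/s
Circular speed at r₂: v₂ = √(GM/r₂) = 635985 m/s
Transfer speed at r₂ (apoapsis): v₂ₜ = √(GM(2/r₂ − 1/a_t)) = 279703 m/s
(b) ΔV₂ = v₂ − v₂ₜ = 356282 m/s ≈ 356.3 km/s
(c) ΔV_total = ΔV₁ + ΔV₂ = 1.02509 × 10^6 m/s ≈ 1025 km/s

Final answer:
(a) ΔV₁ = 668.8 km/s
(b) ΔV₂ = 356.3 km/s
(c) ΔV_total = 1025 km/s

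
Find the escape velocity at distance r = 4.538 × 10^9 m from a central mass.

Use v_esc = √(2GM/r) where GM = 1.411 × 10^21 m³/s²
r = 4.538 × 10^9 m
GM = 1.411 × 10^21 m³/s²
2GM/r = 2 × (1.411 × 10^21) / (4.538 × 10^9) = 6.2186 × 10^11 m²/s²
v_esc = √(2GM/r) = 788581 m/s ≈ 788.6 km/s

Final answer: 788.6 km/s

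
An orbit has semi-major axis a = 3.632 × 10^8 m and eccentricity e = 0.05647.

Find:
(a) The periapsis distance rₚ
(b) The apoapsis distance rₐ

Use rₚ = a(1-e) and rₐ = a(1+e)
a = 3.632 × 10^8 m
e = 0.05647:  1 − e = 0.94353,  1 + e = 1.05647
(a) rₚ = a(1 − e) = 3.632 × 10^8 m × 0.94353 = 3.4269 × 10^8 m ≈ 3.427 × 10^8 m
(b) rₐ = a(1 + e) = 3.632 × 10^8 m × 1.05647 = 3.8371 × 10^8 m ≈ 3.837 × 10^8 m

Final answer:
(a) rₚ = 3.427 × 10^8 m
(b) rₐ = 3.837 × 10^8 m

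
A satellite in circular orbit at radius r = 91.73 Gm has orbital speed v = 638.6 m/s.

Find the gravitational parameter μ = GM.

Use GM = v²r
r = 91.73 Gm = 9.173 × 10^10 m
v = 638.6 m/s
v² = 407810 m²/s²
GM = v²r = 407810 × 9.173 × 10^10 = 3.74084 × 10^16 m³/s²
GM ≈ 3.741 × 10^16 m³/s²

Final answer: GM = 3.741 × 10^16 m³/s²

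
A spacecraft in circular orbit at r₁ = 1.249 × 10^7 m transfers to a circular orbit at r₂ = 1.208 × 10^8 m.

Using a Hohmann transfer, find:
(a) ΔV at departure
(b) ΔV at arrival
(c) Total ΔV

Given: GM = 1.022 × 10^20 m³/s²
r₁ = 1.249 × 10^7 m
r₂ = 1.208 × 10^8 m
GM = 1.022 × 10^20 m³/s²
Transfer ellipse: a_t = (r₁ + r₂)/2 = 6.6645 × 10^7 m
Circular speed at r₁: v₁ = √(GM/r₁) = 2.86051 × 10^6 m/s
Transfer speed at r₁ (periapsis): v₁ₜ = √(GM(2/r₁ − 1/a_t)) = 3.85118 × 10^6 m/s
(a) ΔV₁ = v₁ₜ − v₁ = 990666 m/s ≈ 990.7 km/s
Circular speed at r₂: v₂ = √(GM/r₂) = 919797 m/s
Transfer speed at r₂ (apoapsis): v₂ₜ = √(GM(2/r₂ − 1/a_t)) = 398189 m/s
(b) ΔV₂ = v₂ − v₂ₜ = 521608 m/s ≈ 521.6 km/s
(c) ΔV_total = ΔV₁ + ΔV₂ = 1.51227 × 10^6 m/s ≈ 1512 km/s

Final answer:
(a) ΔV₁ = 990.7 km/s
(b) ΔV₂ = 521.6 km/s
(c) ΔV_total = 1512 km/s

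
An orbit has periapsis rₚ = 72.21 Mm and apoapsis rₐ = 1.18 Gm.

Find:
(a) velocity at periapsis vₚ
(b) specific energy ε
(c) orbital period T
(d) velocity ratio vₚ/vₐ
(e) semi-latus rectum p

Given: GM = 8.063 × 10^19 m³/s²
rₚ = 72.21 Mm = 7.221 × 10^7 m
rₐ = 1.18 Gm = 1.18 × 10^9 m
GM = 8.063 × 10^19 m³/s²
a = (rₚ + rₐ)/2 = 6.26105 × 10^8 m
e = (rₐ − rₚ)/(rₐ + rₚ) = (1.10779 × 10^9) / (1.25221 × 10^9) = 0.884668
(a) vₚ² = GM (2/rₚ − 1/a) = 8.063 × 10^19 × (2.7697 × 10^-8 − 1.59718 × 10^-9) = 2.10443 × 10^12 m²/s²;  vₚ = 1.45066 × 10^6 m/s ≈ 1451 km/s
(b) 2a = 1.25221 × 10^9 m;  ε = −GM/(2a) = -6.43902 × 10^10 J/kg ≈ -64.39 GJ/kg
(c) a³ = 2.45438 × 10^26 m³;  T = 2π √(a³/GM) = 2π × 1744.71 s = 10962.3 s ≈ 3.045 hours
(d) vₚ/vₐ = rₐ/rₚ (angular momentum) = (1.18 × 10^9) / (7.221 × 10^7) = 16.3412 ≈ 16.34
(e) 1 − e² = 0.217363;  p = a(1 − e²) = 6.26105 × 10^8 × 0.217363 = 1.36092 × 10^8 m ≈ 136.1 Mm

Final answer:
(a) velocity at periapsis vₚ = 1451 km/s
(b) specific energy ε = -64.39 GJ/kg
(c) orbital period T = 3.045 hours
(d) velocity ratio vₚ/vₐ = 16.34
(e) semi-latus rectum p = 136.1 Mm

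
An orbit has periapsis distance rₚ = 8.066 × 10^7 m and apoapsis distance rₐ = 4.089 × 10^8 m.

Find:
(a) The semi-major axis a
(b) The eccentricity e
rₚ = 8.066 × 10^7 m
rₐ = 4.089 × 10^8 m
(a) a = (rₚ + rₐ)/2 = 2.4478 × 10^8 m ≈ 2.448 × 10^8 m
(b) e = (rₐ − rₚ)/(rₐ + rₚ) = (3.2824 × 10^8) / (4.8956 × 10^8) = 0.67048

Final answer:
(a) a = 2.448 × 10^8 m
(b) e = 0.6705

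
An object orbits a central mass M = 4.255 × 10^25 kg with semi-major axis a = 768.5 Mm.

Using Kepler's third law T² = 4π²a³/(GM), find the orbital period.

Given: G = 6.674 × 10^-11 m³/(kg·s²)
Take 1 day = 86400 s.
M = 4.255 × 10^25 kg
GM = G × M = 6.674 × 10^-11 × 4.255 × 10^25 = 2.83979 × 10^15 m³/s²
a = 768.5 Mm = 7.685 × 10^8 m
a³ = 4.5387 × 10^26 m³
T = 2π √(a³/GM) = 2π √((4.5387 × 10^26) / (2.83979 × 10^15)) = 2π × 399782 s
T = 2.5119 × 10^6 s ≈ 29.07 days

Final answer: 29.07 days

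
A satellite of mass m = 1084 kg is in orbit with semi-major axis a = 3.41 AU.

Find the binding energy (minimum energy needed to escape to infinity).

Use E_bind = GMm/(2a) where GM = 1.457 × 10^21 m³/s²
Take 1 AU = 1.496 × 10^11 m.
a = 3.41 AU = 5.10136 × 10^11 m
GM = 1.457 × 10^21 m³/s²
m = 1084 kg
GMm = 1.457 × 10^21 × 1084 = 1.57939 × 10^24 m³·kg/s²
2a = 1.02027 × 10^12 m
E_bind = GMm/(2a) = 1.54801 × 10^12 J ≈ 1.548 TJ

Final answer: 1.548 TJ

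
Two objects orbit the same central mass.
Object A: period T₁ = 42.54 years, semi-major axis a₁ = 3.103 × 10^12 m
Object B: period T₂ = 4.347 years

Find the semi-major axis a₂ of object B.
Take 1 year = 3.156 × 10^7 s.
T₁ = 42.54 years = 1.34256 × 10^9 s
T₂ = 4.347 years = 1.37191 × 10^8 s
a₁ = 3.103 × 10^12 m
Kepler's third law: (T₂/T₁)² = (a₂/a₁)³  ⇒  a₂ = a₁ (T₂/T₁)^(2/3)
T₂/T₁ = 0.102186
(T₂/T₁)^(2/3) = 0.218572
a₂ = 3.103 × 10^12 m × 0.218572 = 6.78229 × 10^11 m ≈ 6.782 × 10^11 m

Final answer: a₂ = 6.782 × 10^11 m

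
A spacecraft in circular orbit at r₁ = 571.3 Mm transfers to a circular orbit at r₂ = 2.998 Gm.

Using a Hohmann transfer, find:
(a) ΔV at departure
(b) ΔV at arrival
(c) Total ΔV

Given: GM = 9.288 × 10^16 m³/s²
r₁ = 571.3 Mm = 5.713 × 10^8 m
r₂ = 2.998 Gm = 2.998 × 10^9 m
GM = 9.288 × 10^16 m³/s²
Transfer ellipse: a_t = (r₁ + r₂)/2 = 1.78465 × 10^9 m
Circular speed at r₁: v₁ = √(GM/r₁) = 12750.6 m/s
Transfer speed at r₁ (periapsis): v₁ₜ = √(GM(2/r₁ − 1/a_t)) = 16526 m/s
(a) ΔV₁ = v₁ₜ − v₁ = 3775.47 m/s ≈ 3.775 km/s
Circular speed at r₂: v₂ = √(GM/r₂) = 5566.03 m/s
Transfer speed at r₂ (apoapsis): v₂ₜ = √(GM(2/r₂ − 1/a_t)) = 3149.2 m/s
(b) ΔV₂ = v₂ − v₂ₜ = 2416.82 m/s ≈ 2.417 km/s
(c) ΔV_total = ΔV₁ + ΔV₂ = 6192.29 m/s ≈ 6.192 km/s

Final answer:
(a) ΔV₁ = 3.775 km/s
(b) ΔV₂ = 2.417 km/s
(c) ΔV_total = 6.192 km/s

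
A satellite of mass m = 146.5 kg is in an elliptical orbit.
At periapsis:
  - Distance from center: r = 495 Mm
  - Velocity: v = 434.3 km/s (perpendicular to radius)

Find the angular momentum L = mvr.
r = 495 Mm = 4.95 × 10^8 m
v = 434.3 km/s = 434300 m/s
vr = 434300 × 4.95 × 10^8 = 2.14978 × 10^14 m²/s
L = m × vr = 146.5 × 2.14978 × 10^14 = 3.14944 × 10^16 kg·m²/s ≈ 3.149 × 10^16 kg·m²/s

Final answer: L = 3.149 × 10^16 kg·m²/s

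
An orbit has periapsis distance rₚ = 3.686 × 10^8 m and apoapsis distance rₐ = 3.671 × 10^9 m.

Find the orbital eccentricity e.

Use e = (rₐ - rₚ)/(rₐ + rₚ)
rₚ = 3.686 × 10^8 m
rₐ = 3.671 × 10^9 m
rₐ − rₚ = 3.3024 × 10^9 m
rₐ + rₚ = 4.0396 × 10^9 m
e = (rₐ − rₚ)/(rₐ + rₚ) = 0.817507

Final answer: e = 0.8175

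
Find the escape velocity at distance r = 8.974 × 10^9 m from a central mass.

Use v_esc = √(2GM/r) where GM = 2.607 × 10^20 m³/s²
r = 8.974 × 10^9 m
GM = 2.607 × 10^20 m³/s²
2GM/r = 2 × (2.607 × 10^20) / (8.974 × 10^9) = 5.81012 × 10^10 m²/s²
v_esc = √(2GM/r) = 241042 m/s ≈ 241 km/s

Final answer: 241 km/s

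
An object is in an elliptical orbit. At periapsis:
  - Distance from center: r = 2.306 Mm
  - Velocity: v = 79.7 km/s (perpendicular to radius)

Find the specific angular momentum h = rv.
r = 2.306 Mm = 2.306 × 10^6 m
v = 79.7 km/s = 79700 m/s
h = rv = 2.306 × 10^6 × 79700 = 1.83788 × 10^11 m²/s ≈ 1.838 × 10^11 m²/s

Final answer: h = 1.838 × 10^11 m²/s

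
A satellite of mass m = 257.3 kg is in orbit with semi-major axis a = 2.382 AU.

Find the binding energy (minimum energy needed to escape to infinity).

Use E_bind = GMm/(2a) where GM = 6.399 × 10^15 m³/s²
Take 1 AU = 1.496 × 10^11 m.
a = 2.382 AU = 3.56347 × 10^11 m
GM = 6.399 × 10^15 m³/s²
m = 257.3 kg
GMm = 6.399 × 10^15 × 257.3 = 1.64646 × 10^18 m³·kg/s²
2a = 7.12694 × 10^11 m
E_bind = GMm/(2a) = 2.31019 × 10^6 J ≈ 2.31 MJ

Final answer: 2.31 MJ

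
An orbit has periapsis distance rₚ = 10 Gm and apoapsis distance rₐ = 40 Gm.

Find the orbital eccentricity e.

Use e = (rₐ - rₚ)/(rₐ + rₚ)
rₚ = 10 Gm = 1 × 10^10 m
rₐ = 40 Gm = 4 × 10^10 m
rₐ − rₚ = 3 × 10^10 m
rₐ + rₚ = 5 × 10^10 m
e = (rₐ − rₚ)/(rₐ + rₚ) = 0.6

Final answer: e = 0.6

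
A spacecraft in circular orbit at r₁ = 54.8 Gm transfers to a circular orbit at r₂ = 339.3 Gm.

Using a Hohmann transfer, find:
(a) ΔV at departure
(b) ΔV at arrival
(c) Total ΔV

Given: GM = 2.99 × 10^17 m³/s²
r₁ = 54.8 Gm = 5.48 × 10^10 m
r₂ = 339.3 Gm = 3.393 × 10^11 m
GM = 2.99 × 10^17 m³/s²
Transfer ellipse: a_t = (r₁ + r₂)/2 = 1.9705 × 10^11 m
Circular speed at r₁: v₁ = √(GM/r₁) = 2335.85 m/s
Transfer speed at r₁ (periapsis): v₁ₜ = √(GM(2/r₁ − 1/a_t)) = 3065.13 m/s
(a) ΔV₁ = v₁ₜ − v₁ = 729.279 m/s ≈ 729.3 m/s
Circular speed at r₂: v₂ = √(GM/r₂) = 938.736 m/s
Transfer speed at r₂ (apoapsis): v₂ₜ = √(GM(2/r₂ − 1/a_t)) = 495.046 m/s
(b) ΔV₂ = v₂ − v₂ₜ = 443.69 m/s ≈ 443.7 m/s
(c) ΔV_total = ΔV₁ + ΔV₂ = 1172.97 m/s ≈ 1.173 km/s

Final answer:
(a) ΔV₁ = 729.3 m/s
(b) ΔV₂ = 443.7 m/s
(c) ΔV_total = 1.173 km/s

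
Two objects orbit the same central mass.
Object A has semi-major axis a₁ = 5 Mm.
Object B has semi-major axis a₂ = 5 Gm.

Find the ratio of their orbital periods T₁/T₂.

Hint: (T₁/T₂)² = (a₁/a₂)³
a₁ = 5 Mm = 5 × 10^6 m
a₂ = 5 Gm = 5 × 10^9 m
a₁/a₂ = 0.001
T₁/T₂ = (a₁/a₂)^(3/2) = (0.001)^1.5 = 3.16228 × 10^-5

Final answer: T₁/T₂ = 3.162 × 10^-5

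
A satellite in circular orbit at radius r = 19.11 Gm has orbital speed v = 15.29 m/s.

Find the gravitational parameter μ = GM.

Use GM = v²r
r = 19.11 Gm = 1.911 × 10^10 m
v = 15.29 m/s
v² = 233.784 m²/s²
GM = v²r = 233.784 × 1.911 × 10^10 = 4.46761 × 10^12 m³/s²
GM ≈ 4.468 × 10^12 m³/s²

Final answer: GM = 4.468 × 10^12 m³/s²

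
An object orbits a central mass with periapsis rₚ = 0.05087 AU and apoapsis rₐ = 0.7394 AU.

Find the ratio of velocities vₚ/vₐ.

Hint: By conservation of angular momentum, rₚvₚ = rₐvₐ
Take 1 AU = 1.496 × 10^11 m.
rₚ = 0.05087 AU = 7.61015 × 10^9 m
rₐ = 0.7394 AU = 1.10614 × 10^11 m
rₚvₚ = rₐvₐ  ⇒  vₚ/vₐ = rₐ/rₚ
vₚ/vₐ = (1.10614 × 10^11) / (7.61015 × 10^9) = 14.5351

Final answer: vₚ/vₐ = 14.54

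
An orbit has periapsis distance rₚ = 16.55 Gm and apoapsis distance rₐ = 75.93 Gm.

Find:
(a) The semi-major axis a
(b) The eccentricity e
rₚ = 16.55 Gm = 1.655 × 10^10 m
rₐ = 75.93 Gm = 7.593 × 10^10 m
(a) a = (rₚ + rₐ)/2 = 4.624 × 10^10 m ≈ 46.24 Gm
(b) e = (rₐ − rₚ)/(rₐ + rₚ) = (5.938 × 10^10) / (9.248 × 10^10) = 0.642085

Final answer:
(a) a = 46.24 Gm
(b) e = 0.6421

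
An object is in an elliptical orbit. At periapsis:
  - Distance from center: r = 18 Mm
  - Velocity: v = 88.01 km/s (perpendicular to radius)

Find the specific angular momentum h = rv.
r = 18 Mm = 1.8 × 10^7 m
v = 88.01 km/s = 88010 m/s
h = rv = 1.8 × 10^7 × 88010 = 1.58418 × 10^12 m²/s ≈ 1.584 × 10^12 m²/s

Final answer: h = 1.584 × 10^12 m²/s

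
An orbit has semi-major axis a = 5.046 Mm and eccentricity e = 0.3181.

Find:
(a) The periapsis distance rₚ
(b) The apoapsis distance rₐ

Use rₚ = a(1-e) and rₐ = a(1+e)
a = 5.046 Mm = 5.046 × 10^6 m
e = 0.3181:  1 − e = 0.6819,  1 + e = 1.3181
(a) rₚ = a(1 − e) = 5.046 × 10^6 m × 0.6819 = 3.44087 × 10^6 m ≈ 3.441 Mm
(b) rₐ = a(1 + e) = 5.046 × 10^6 m × 1.3181 = 6.65113 × 10^6 m ≈ 6.651 Mm

Final answer:
(a) rₚ = 3.441 Mm
(b) rₐ = 6.651 Mm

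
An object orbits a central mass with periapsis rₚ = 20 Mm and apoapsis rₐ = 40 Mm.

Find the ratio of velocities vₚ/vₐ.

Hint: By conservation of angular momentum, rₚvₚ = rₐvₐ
rₚ = 20 Mm = 2 × 10^7 m
rₐ = 40 Mm = 4 × 10^7 m
rₚvₚ = rₐvₐ  ⇒  vₚ/vₐ = rₐ/rₚ
vₚ/vₐ = (4 × 10^7) / (2 × 10^7) = 2

Final answer: vₚ/vₐ = 2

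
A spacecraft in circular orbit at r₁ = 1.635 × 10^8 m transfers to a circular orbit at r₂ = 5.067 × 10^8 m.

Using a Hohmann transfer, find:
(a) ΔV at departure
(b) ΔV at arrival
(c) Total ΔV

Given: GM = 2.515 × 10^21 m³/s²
r₁ = 1.635 × 10^8 m
r₂ = 5.067 × 10^8 m
GM = 2.515 × 10^21 m³/s²
Transfer ellipse: a_t = (r₁ + r₂)/2 = 3.351 × 10^8 m
Circular speed at r₁: v₁ = √(GM/r₁) = 3.92202 × 10^6 m/s
Transfer speed at r₁ (periapsis): v₁ₜ = √(GM(2/r₁ − 1/a_t)) = 4.82279 × 10^6 m/s
(a) ΔV₁ = v₁ₜ − v₁ = 900767 m/s ≈ 900.8 km/s
Circular speed at r₂: v₂ = √(GM/r₂) = 2.22789 × 10^6 m/s
Transfer speed at r₂ (apoapsis): v₂ₜ = √(GM(2/r₂ − 1/a_t)) = 1.5562 × 10^6 m/s
(b) ΔV₂ = v₂ − v₂ₜ = 671690 m/s ≈ 671.7 km/s
(c) ΔV_total = ΔV₁ + ΔV₂ = 1.57246 × 10^6 m/s ≈ 1572 km/s

Final answer:
(a) ΔV₁ = 900.8 km/s
(b) ΔV₂ = 671.7 km/s
(c) ΔV_total = 1572 km/s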